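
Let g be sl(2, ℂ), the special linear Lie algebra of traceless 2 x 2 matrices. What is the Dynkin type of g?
A_1

This is sl(2), which has dimension 2^2 - 1 = 3 and rank 2 - 1 = 1 (a Cartan subalgebra is the diagonal traceless matrices). In the classification of classical Lie algebras, the special linear algebra sl(n+1) has type A_n; here n = 1, so the Dynkin diagram is a chain of 1 nodes with single edges (A_1). Hence the type is A_1.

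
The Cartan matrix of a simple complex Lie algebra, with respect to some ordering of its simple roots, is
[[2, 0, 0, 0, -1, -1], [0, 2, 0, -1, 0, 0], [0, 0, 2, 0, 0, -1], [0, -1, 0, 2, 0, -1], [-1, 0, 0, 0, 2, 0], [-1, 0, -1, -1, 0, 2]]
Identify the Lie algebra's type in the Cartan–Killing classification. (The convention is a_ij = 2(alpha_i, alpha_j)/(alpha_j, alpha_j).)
E_6

The matrix has rank 6 with 2's on the diagonal. Reading the off-diagonal entries as Dynkin edges (a single edge where a_ij = a_ji = -1; a double or triple edge where a_ij * a_ji = 2 or 3), the diagram is a chain of 5 nodes with one extra node attached to the third node from one end (E_6). One simple-root ordering that puts it in standard form is (alpha_5, alpha_3, alpha_1, alpha_6, alpha_4, alpha_2). So the algebra is type E_6.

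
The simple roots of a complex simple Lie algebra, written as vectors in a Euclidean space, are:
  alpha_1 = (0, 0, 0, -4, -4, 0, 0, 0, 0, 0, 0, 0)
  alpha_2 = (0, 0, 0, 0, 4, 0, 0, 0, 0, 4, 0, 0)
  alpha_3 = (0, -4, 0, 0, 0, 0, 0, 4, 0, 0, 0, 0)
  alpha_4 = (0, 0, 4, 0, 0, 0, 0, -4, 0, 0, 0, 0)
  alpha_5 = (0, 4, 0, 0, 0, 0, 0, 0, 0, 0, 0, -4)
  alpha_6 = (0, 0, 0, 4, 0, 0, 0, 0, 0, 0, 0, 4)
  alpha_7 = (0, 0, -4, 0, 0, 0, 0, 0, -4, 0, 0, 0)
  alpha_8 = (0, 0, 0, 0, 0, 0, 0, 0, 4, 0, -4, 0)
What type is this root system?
Compute the Cartan integers a_ij = 2(alpha_i, alpha_j)/(alpha_j, alpha_j); the resulting 8x8 Cartan matrix is
[[2, -1, 0, 0, 0, -1, 0, 0], [-1, 2, 0, 0, 0, 0, 0, 0], [0, 0, 2, -1, -1, 0, 0, 0], [0, 0, -1, 2, 0, 0, -1, 0], [0, 0, -1, 0, 2, -1, 0, 0], [-1, 0, 0, 0, -1, 2, 0, 0], [0, 0, 0, -1, 0, 0, 2, -1], [0, 0, 0, 0, 0, 0, -1, 2]].
All simple roots have the same length, so the diagram is simply laced. The associated Dynkin diagram is a chain of 8 nodes with single edges (A_8), so the type is A_8 (the algebra sl(9)).

type A_8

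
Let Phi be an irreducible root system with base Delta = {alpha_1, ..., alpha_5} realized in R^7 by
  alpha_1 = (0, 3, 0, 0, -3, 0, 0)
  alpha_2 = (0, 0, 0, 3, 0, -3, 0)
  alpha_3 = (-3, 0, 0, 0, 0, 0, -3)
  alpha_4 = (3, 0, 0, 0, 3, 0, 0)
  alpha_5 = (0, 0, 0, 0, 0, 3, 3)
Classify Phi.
Compute the Cartan integers a_ij = 2(alpha_i, alpha_j)/(alpha_j, alpha_j); the resulting 5x5 Cartan matrix is
[[2, 0, 0, -1, 0], [0, 2, 0, 0, -1], [0, 0, 2, -1, -1], [-1, 0, -1, 2, 0], [0, -1, -1, 0, 2]].
All simple roots have the same length, so the diagram is simply laced. The associated Dynkin diagram is a chain of 5 nodes with single edges (A_5), so the type is A_5 (the algebra sl(6)).

type A_5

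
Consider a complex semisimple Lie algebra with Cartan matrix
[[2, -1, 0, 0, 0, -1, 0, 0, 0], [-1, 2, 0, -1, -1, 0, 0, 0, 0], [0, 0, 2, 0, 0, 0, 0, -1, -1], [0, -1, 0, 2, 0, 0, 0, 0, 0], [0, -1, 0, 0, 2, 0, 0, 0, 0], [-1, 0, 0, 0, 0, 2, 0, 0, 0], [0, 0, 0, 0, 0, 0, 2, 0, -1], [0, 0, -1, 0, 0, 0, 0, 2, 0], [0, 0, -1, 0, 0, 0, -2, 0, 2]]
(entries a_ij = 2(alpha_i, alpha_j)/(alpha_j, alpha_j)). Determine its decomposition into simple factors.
The diagram associated to this matrix has two connected components: the simple roots {alpha_3, alpha_7, alpha_8, alpha_9} form a chain of 4 nodes with a double edge at one end; the terminal node there is the unique short simple root (B_4), and {alpha_1, alpha_2, alpha_4, alpha_5, alpha_6} form a chain of 3 nodes with a fork of two nodes at one end (D_5). A semisimple Lie algebra decomposes uniquely as the direct sum of simple ideals, one per connected component of its Dynkin diagram, so g ≅ B_4 ⊕ D_5 (dimension 36 + 45 = 81).

B_4 (so(9)) ⊕ D_5 (so(10))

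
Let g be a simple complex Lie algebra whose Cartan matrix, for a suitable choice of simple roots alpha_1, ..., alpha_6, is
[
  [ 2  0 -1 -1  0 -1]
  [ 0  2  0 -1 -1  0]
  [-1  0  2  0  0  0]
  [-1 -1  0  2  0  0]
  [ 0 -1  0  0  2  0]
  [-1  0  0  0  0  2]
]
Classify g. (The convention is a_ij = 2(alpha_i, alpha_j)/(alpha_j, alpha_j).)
D6

The matrix has rank 6 with 2's on the diagonal. Reading the off-diagonal entries as Dynkin edges (a single edge where a_ij = a_ji = -1; a double or triple edge where a_ij * a_ji = 2 or 3), the diagram is a chain of 4 nodes with a fork of two nodes at one end (D_6). One simple-root ordering that puts it in standard form is (alpha_5, alpha_2, alpha_4, alpha_1, alpha_3, alpha_6). So the algebra is type D_6, i.e. so(12).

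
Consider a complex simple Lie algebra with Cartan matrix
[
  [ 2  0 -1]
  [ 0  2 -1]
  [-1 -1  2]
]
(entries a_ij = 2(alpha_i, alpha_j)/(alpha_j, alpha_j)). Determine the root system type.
A3

The matrix has rank 3 with 2's on the diagonal. Reading the off-diagonal entries as Dynkin edges (a single edge where a_ij = a_ji = -1; a double or triple edge where a_ij * a_ji = 2 or 3), the diagram is a chain of 3 nodes with single edges (A_3). One simple-root ordering that puts it in standard form is (alpha_2, alpha_3, alpha_1). So the algebra is type A_3, i.e. sl(4).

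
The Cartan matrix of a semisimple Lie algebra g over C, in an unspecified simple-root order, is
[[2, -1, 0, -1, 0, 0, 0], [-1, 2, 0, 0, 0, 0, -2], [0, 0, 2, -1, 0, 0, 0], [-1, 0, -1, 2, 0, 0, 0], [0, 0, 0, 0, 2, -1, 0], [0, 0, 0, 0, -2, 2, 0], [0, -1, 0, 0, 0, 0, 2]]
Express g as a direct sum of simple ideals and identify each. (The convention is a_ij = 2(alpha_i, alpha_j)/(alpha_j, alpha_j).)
B2 + B5

The diagram associated to this matrix has two connected components: the simple roots {alpha_5, alpha_6} form a chain of 2 nodes with a double edge at one end; the terminal node there is the unique short simple root (B_2), and {alpha_1, alpha_2, alpha_3, alpha_4, alpha_7} form a chain of 5 nodes with a double edge at one end; the terminal node there is the unique short simple root (B_5). A semisimple Lie algebra decomposes uniquely as the direct sum of simple ideals, one per connected component of its Dynkin diagram, so g ≅ B_2 ⊕ B_5 (dimension 10 + 55 = 65).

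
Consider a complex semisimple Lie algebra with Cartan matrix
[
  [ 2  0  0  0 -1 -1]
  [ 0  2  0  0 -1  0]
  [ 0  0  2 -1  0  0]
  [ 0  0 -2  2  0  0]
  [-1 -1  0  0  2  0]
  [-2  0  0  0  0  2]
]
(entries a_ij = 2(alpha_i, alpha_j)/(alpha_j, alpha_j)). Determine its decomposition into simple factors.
B_2 (so(5)) + C_4 (sp(8))

The diagram associated to this matrix has two connected components: the simple roots {alpha_3, alpha_4} form a chain of 2 nodes with a double edge at one end; the terminal node there is the unique short simple root (B_2), and {alpha_1, alpha_2, alpha_5, alpha_6} form a chain of 4 nodes with a double edge at one end; the terminal node there is the unique long simple root (C_4). A semisimple Lie algebra decomposes uniquely as the direct sum of simple ideals, one per connected component of its Dynkin diagram, so g ≅ B_2 ⊕ C_4 (dimension 10 + 36 = 46).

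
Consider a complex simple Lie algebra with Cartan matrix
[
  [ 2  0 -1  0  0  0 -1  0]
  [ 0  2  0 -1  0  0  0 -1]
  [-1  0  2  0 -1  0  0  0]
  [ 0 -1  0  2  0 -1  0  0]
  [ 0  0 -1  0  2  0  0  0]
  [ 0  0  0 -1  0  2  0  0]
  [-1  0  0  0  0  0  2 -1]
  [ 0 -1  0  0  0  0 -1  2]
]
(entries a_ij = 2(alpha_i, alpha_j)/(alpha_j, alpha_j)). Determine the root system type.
type A_8

The matrix has rank 8 with 2's on the diagonal. Reading the off-diagonal entries as Dynkin edges (a single edge where a_ij = a_ji = -1; a double or triple edge where a_ij * a_ji = 2 or 3), the diagram is a chain of 8 nodes with single edges (A_8). One simple-root ordering that puts it in standard form is (alpha_5, alpha_3, alpha_1, alpha_7, alpha_8, alpha_2, alpha_4, alpha_6). So the algebra is type A_8, i.e. sl(9).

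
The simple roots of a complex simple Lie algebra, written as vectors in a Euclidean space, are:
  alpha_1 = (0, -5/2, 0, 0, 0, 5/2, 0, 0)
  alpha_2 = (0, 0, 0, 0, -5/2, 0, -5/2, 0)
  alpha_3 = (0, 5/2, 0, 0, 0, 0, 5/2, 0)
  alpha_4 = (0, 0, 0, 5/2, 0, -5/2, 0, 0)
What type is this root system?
A_4 (sl(5))

Compute the Cartan integers a_ij = 2(alpha_i, alpha_j)/(alpha_j, alpha_j); the resulting 4x4 Cartan matrix is
[[2, 0, -1, -1], [0, 2, -1, 0], [-1, -1, 2, 0], [-1, 0, 0, 2]].
All simple roots have the same length, so the diagram is simply laced. The associated Dynkin diagram is a chain of 4 nodes with single edges (A_4), so the type is A_4 (the algebra sl(5)).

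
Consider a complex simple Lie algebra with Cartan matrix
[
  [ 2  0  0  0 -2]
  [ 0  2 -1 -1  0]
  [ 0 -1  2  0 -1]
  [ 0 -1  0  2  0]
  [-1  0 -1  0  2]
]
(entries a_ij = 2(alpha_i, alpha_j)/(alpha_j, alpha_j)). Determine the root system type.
The matrix has rank 5 with 2's on the diagonal. Reading the off-diagonal entries as Dynkin edges (a single edge where a_ij = a_ji = -1; a double or triple edge where a_ij * a_ji = 2 or 3), the diagram is a chain of 5 nodes with a double edge at one end; the terminal node there is the unique long simple root (C_5). One simple-root ordering that puts it in standard form is (alpha_4, alpha_2, alpha_3, alpha_5, alpha_1). So the algebra is type C_5, i.e. sp(10).

type C_5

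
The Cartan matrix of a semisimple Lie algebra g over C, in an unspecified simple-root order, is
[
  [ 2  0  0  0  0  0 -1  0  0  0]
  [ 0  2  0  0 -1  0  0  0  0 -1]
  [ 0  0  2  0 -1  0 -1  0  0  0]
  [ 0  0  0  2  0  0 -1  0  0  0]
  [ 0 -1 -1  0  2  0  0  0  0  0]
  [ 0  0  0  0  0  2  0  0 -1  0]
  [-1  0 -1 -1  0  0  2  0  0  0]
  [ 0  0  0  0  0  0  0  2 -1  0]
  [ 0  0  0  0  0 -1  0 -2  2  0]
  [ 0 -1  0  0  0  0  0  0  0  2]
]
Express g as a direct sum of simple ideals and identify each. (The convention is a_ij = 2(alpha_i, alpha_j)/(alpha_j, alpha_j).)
The diagram associated to this matrix has two connected components: the simple roots {alpha_6, alpha_8, alpha_9} form a chain of 3 nodes with a double edge at one end; the terminal node there is the unique short simple root (B_3), and {alpha_1, alpha_2, alpha_3, alpha_4, alpha_5, alpha_7, alpha_10} form a chain of 5 nodes with a fork of two nodes at one end (D_7). A semisimple Lie algebra decomposes uniquely as the direct sum of simple ideals, one per connected component of its Dynkin diagram, so g ≅ B_3 ⊕ D_7 (dimension 21 + 91 = 112).

B3 + D7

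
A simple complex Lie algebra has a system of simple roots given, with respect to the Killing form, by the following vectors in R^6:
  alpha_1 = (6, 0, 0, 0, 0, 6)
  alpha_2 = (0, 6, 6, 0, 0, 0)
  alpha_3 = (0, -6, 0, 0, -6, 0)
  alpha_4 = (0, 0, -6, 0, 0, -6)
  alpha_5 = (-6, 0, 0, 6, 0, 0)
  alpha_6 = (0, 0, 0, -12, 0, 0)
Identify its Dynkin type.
C6

Compute the Cartan integers a_ij = 2(alpha_i, alpha_j)/(alpha_j, alpha_j); the resulting 6x6 Cartan matrix is
[[2, 0, 0, -1, -1, 0], [0, 2, -1, -1, 0, 0], [0, -1, 2, 0, 0, 0], [-1, -1, 0, 2, 0, 0], [-1, 0, 0, 0, 2, -1], [0, 0, 0, 0, -2, 2]].
The roots have two lengths (squared-length ratio 2:1); the short ones are alpha_{1,2,3,4,5}. The associated Dynkin diagram is a chain of 6 nodes with a double edge at one end; the terminal node there is the unique long simple root (C_6), so the type is C_6 (the algebra sp(12)).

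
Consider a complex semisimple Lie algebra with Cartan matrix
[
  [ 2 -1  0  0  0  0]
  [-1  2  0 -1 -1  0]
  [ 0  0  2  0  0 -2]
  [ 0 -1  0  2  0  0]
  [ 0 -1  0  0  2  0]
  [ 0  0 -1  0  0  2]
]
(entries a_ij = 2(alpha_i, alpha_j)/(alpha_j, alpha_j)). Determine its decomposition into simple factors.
The diagram associated to this matrix has two connected components: the simple roots {alpha_3, alpha_6} form a chain of 2 nodes with a double edge at one end; the terminal node there is the unique short simple root (B_2), and {alpha_1, alpha_2, alpha_4, alpha_5} form a chain of 2 nodes with a fork of two nodes at one end (D_4). A semisimple Lie algebra decomposes uniquely as the direct sum of simple ideals, one per connected component of its Dynkin diagram, so g ≅ B_2 ⊕ D_4 (dimension 10 + 28 = 38).

B_2 + D_4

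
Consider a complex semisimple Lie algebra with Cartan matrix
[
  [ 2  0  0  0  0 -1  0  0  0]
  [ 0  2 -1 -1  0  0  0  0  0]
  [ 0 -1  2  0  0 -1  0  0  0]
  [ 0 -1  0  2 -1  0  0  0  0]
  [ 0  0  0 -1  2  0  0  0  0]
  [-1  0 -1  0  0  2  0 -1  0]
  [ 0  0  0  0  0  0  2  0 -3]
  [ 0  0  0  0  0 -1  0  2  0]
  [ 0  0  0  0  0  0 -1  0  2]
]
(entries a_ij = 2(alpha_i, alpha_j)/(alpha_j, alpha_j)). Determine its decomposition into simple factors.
D_7 + G_2

The diagram associated to this matrix has two connected components: the simple roots {alpha_1, alpha_2, alpha_3, alpha_4, alpha_5, alpha_6, alpha_8} form a chain of 5 nodes with a fork of two nodes at one end (D_7), and {alpha_7, alpha_9} form two nodes joined by a triple edge (G_2). A semisimple Lie algebra decomposes uniquely as the direct sum of simple ideals, one per connected component of its Dynkin diagram, so g ≅ D_7 ⊕ G_2 (dimension 91 + 14 = 105).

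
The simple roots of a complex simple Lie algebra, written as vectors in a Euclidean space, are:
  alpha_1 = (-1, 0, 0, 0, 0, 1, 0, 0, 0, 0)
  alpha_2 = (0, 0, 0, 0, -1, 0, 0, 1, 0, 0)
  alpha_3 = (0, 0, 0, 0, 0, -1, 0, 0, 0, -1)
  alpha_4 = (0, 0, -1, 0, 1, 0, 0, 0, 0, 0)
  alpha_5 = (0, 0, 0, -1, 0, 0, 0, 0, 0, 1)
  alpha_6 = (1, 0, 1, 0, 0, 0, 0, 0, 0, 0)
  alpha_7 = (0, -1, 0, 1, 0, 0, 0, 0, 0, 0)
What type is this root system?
A_7

Compute the Cartan integers a_ij = 2(alpha_i, alpha_j)/(alpha_j, alpha_j); the resulting 7x7 Cartan matrix is
[[2, 0, -1, 0, 0, -1, 0], [0, 2, 0, -1, 0, 0, 0], [-1, 0, 2, 0, -1, 0, 0], [0, -1, 0, 2, 0, -1, 0], [0, 0, -1, 0, 2, 0, -1], [-1, 0, 0, -1, 0, 2, 0], [0, 0, 0, 0, -1, 0, 2]].
All simple roots have the same length, so the diagram is simply laced. The associated Dynkin diagram is a chain of 7 nodes with single edges (A_7), so the type is A_7 (the algebra sl(8)).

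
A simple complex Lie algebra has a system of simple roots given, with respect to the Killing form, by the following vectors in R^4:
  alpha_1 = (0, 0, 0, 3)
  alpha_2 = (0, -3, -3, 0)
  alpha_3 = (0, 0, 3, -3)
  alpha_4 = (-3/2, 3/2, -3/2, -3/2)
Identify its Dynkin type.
Compute the Cartan integers a_ij = 2(alpha_i, alpha_j)/(alpha_j, alpha_j); the resulting 4x4 Cartan matrix is
[[2, 0, -1, -1], [0, 2, -1, 0], [-2, -1, 2, 0], [-1, 0, 0, 2]].
The roots have two lengths (squared-length ratio 2:1); the short ones are alpha_{1,4}. The associated Dynkin diagram is a chain of 4 nodes with a double edge between the middle two (F_4), so the type is F_4.

type F_4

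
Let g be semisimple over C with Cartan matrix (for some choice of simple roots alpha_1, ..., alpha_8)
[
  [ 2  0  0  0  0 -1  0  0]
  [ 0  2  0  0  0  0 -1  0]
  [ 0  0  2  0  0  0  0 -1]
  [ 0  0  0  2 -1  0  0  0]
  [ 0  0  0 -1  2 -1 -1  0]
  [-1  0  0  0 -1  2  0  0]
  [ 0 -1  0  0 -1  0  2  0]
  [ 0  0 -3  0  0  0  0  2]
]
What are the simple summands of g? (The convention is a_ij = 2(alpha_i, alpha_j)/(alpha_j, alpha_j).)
E_6 + G_2

The diagram associated to this matrix has two connected components: the simple roots {alpha_1, alpha_2, alpha_4, alpha_5, alpha_6, alpha_7} form a chain of 5 nodes with one extra node attached to the third node from one end (E_6), and {alpha_3, alpha_8} form two nodes joined by a triple edge (G_2). A semisimple Lie algebra decomposes uniquely as the direct sum of simple ideals, one per connected component of its Dynkin diagram, so g ≅ E_6 ⊕ G_2 (dimension 78 + 14 = 92).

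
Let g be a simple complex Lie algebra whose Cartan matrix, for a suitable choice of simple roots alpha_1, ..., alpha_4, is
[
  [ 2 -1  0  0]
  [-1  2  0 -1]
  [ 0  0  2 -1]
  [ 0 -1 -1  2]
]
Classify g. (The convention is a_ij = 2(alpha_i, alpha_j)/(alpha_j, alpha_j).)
A_4

The matrix has rank 4 with 2's on the diagonal. Reading the off-diagonal entries as Dynkin edges (a single edge where a_ij = a_ji = -1; a double or triple edge where a_ij * a_ji = 2 or 3), the diagram is a chain of 4 nodes with single edges (A_4). One simple-root ordering that puts it in standard form is (alpha_3, alpha_4, alpha_2, alpha_1). So the algebra is type A_4, i.e. sl(5).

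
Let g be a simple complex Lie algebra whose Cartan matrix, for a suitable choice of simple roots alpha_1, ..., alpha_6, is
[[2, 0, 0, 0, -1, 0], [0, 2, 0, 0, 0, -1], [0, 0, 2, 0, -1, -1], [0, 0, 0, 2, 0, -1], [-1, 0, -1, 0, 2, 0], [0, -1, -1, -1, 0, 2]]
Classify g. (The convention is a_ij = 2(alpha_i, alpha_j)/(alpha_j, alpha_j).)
D_6 (so(12))

The matrix has rank 6 with 2's on the diagonal. Reading the off-diagonal entries as Dynkin edges (a single edge where a_ij = a_ji = -1; a double or triple edge where a_ij * a_ji = 2 or 3), the diagram is a chain of 4 nodes with a fork of two nodes at one end (D_6). One simple-root ordering that puts it in standard form is (alpha_1, alpha_5, alpha_3, alpha_6, alpha_2, alpha_4). So the algebra is type D_6, i.e. so(12).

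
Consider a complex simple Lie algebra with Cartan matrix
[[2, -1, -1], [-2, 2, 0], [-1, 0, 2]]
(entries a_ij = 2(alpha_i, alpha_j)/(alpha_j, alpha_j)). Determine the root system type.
C_3 (sp(6))

The matrix has rank 3 with 2's on the diagonal. Reading the off-diagonal entries as Dynkin edges (a single edge where a_ij = a_ji = -1; a double or triple edge where a_ij * a_ji = 2 or 3), the diagram is a chain of 3 nodes with a double edge at one end; the terminal node there is the unique long simple root (C_3). One simple-root ordering that puts it in standard form is (alpha_3, alpha_1, alpha_2). So the algebra is type C_3, i.e. sp(6).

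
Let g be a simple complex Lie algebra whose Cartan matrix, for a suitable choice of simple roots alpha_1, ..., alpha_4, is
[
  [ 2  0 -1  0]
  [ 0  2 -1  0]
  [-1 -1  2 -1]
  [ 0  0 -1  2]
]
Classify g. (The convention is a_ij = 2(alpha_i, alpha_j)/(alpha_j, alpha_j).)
The matrix has rank 4 with 2's on the diagonal. Reading the off-diagonal entries as Dynkin edges (a single edge where a_ij = a_ji = -1; a double or triple edge where a_ij * a_ji = 2 or 3), the diagram is a chain of 2 nodes with a fork of two nodes at one end (D_4). One simple-root ordering that puts it in standard form is (alpha_2, alpha_3, alpha_4, alpha_1). So the algebra is type D_4, i.e. so(8).

type D_4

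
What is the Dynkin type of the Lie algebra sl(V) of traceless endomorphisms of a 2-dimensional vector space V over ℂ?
A_1 (sl(2))

This is sl(2), which has dimension 2^2 - 1 = 3 and rank 2 - 1 = 1 (a Cartan subalgebra is the diagonal traceless matrices). In the classification of classical Lie algebras, the special linear algebra sl(n+1) has type A_n; here n = 1, so the Dynkin diagram is a chain of 1 nodes with single edges (A_1). Hence the type is A_1.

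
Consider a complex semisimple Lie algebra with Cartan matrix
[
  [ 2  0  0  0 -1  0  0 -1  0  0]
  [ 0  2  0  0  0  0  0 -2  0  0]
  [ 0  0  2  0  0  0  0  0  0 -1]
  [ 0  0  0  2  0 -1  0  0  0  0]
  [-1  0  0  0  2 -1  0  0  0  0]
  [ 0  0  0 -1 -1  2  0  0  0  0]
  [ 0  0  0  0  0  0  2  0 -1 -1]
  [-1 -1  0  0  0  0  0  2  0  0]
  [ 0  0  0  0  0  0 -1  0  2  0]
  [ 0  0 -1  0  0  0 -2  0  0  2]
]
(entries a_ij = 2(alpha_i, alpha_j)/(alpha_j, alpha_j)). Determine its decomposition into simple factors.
The diagram associated to this matrix has two connected components: the simple roots {alpha_1, alpha_2, alpha_4, alpha_5, alpha_6, alpha_8} form a chain of 6 nodes with a double edge at one end; the terminal node there is the unique long simple root (C_6), and {alpha_3, alpha_7, alpha_9, alpha_10} form a chain of 4 nodes with a double edge between the middle two (F_4). A semisimple Lie algebra decomposes uniquely as the direct sum of simple ideals, one per connected component of its Dynkin diagram, so g ≅ C_6 ⊕ F_4 (dimension 78 + 52 = 130).

type C_6 ⊕ type F_4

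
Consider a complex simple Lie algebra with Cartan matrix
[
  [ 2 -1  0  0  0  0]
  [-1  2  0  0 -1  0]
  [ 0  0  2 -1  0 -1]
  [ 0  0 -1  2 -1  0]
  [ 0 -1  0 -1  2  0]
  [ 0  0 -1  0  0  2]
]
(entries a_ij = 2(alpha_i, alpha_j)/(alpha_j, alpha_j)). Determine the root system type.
A6

The matrix has rank 6 with 2's on the diagonal. Reading the off-diagonal entries as Dynkin edges (a single edge where a_ij = a_ji = -1; a double or triple edge where a_ij * a_ji = 2 or 3), the diagram is a chain of 6 nodes with single edges (A_6). One simple-root ordering that puts it in standard form is (alpha_1, alpha_2, alpha_5, alpha_4, alpha_3, alpha_6). So the algebra is type A_6, i.e. sl(7).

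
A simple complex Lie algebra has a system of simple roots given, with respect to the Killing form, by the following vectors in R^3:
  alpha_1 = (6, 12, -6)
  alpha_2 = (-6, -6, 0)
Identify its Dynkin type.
type G_2

Compute the Cartan integers a_ij = 2(alpha_i, alpha_j)/(alpha_j, alpha_j); the resulting 2x2 Cartan matrix is
[[2, -3], [-1, 2]].
The roots have two lengths (squared-length ratio 3:1); the short ones are alpha_{2}. The associated Dynkin diagram is two nodes joined by a triple edge (G_2), so the type is G_2.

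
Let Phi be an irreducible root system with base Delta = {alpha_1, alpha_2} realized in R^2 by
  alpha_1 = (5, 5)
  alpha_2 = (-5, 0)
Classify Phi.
B_2

Compute the Cartan integers a_ij = 2(alpha_i, alpha_j)/(alpha_j, alpha_j); the resulting 2x2 Cartan matrix is
[[2, -2], [-1, 2]].
The roots have two lengths (squared-length ratio 2:1); the short ones are alpha_{2}. The associated Dynkin diagram is a chain of 2 nodes with a double edge at one end; the terminal node there is the unique short simple root (B_2), so the type is B_2 (the algebra so(5)).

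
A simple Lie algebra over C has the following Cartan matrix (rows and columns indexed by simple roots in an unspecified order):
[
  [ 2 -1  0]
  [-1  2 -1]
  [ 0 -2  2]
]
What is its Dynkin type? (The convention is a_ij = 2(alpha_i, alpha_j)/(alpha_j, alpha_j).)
C3

The matrix has rank 3 with 2's on the diagonal. Reading the off-diagonal entries as Dynkin edges (a single edge where a_ij = a_ji = -1; a double or triple edge where a_ij * a_ji = 2 or 3), the diagram is a chain of 3 nodes with a double edge at one end; the terminal node there is the unique long simple root (C_3). One simple-root ordering that puts it in standard form is (alpha_1, alpha_2, alpha_3). So the algebra is type C_3, i.e. sp(6).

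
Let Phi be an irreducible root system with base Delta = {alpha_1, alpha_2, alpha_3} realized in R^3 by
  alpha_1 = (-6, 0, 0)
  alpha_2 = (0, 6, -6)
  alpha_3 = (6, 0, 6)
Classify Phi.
Compute the Cartan integers a_ij = 2(alpha_i, alpha_j)/(alpha_j, alpha_j); the resulting 3x3 Cartan matrix is
[[2, 0, -1], [0, 2, -1], [-2, -1, 2]].
The roots have two lengths (squared-length ratio 2:1); the short ones are alpha_{1}. The associated Dynkin diagram is a chain of 3 nodes with a double edge at one end; the terminal node there is the unique short simple root (B_3), so the type is B_3 (the algebra so(7)).

B_3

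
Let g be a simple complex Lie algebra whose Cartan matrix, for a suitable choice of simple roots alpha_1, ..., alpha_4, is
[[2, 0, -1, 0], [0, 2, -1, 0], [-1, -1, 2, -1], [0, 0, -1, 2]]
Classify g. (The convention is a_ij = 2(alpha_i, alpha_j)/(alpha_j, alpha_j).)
type D_4

The matrix has rank 4 with 2's on the diagonal. Reading the off-diagonal entries as Dynkin edges (a single edge where a_ij = a_ji = -1; a double or triple edge where a_ij * a_ji = 2 or 3), the diagram is a chain of 2 nodes with a fork of two nodes at one end (D_4). One simple-root ordering that puts it in standard form is (alpha_1, alpha_3, alpha_4, alpha_2). So the algebra is type D_4, i.e. so(8).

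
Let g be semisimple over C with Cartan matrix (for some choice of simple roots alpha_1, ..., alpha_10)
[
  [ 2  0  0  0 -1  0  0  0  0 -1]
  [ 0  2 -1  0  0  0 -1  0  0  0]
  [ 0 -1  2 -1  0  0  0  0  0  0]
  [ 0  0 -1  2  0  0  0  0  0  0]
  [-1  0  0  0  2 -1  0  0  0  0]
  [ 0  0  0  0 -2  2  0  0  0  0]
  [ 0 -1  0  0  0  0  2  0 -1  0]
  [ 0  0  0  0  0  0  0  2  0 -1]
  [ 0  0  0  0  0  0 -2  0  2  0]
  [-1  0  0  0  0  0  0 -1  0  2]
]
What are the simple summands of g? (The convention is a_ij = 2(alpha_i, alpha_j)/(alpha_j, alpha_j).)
C_5 (sp(10)) ⊕ C_5 (sp(10))

The diagram associated to this matrix has two connected components: the simple roots {alpha_1, alpha_5, alpha_6, alpha_8, alpha_10} form a chain of 5 nodes with a double edge at one end; the terminal node there is the unique long simple root (C_5), and {alpha_2, alpha_3, alpha_4, alpha_7, alpha_9} form a chain of 5 nodes with a double edge at one end; the terminal node there is the unique long simple root (C_5). A semisimple Lie algebra decomposes uniquely as the direct sum of simple ideals, one per connected component of its Dynkin diagram, so g ≅ C_5 ⊕ C_5 (dimension 55 + 55 = 110).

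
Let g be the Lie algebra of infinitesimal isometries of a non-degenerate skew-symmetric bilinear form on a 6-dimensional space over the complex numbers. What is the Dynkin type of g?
C_3 (sp(6))

This is sp(6), which has dimension 6(6+1)/2 = 21 and rank 6/2 = 3. In the classification of classical Lie algebras, the symplectic algebra sp(2n) has type C_n; here n = 3, so the Dynkin diagram is a chain of 3 nodes with a double edge at one end; the terminal node there is the unique long simple root (C_3). Hence the type is C_3.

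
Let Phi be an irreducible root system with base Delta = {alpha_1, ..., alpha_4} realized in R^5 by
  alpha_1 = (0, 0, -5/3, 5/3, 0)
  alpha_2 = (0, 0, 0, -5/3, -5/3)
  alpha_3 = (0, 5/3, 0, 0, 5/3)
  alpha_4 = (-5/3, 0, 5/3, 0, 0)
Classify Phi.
Compute the Cartan integers a_ij = 2(alpha_i, alpha_j)/(alpha_j, alpha_j); the resulting 4x4 Cartan matrix is
[[2, -1, 0, -1], [-1, 2, -1, 0], [0, -1, 2, 0], [-1, 0, 0, 2]].
All simple roots have the same length, so the diagram is simply laced. The associated Dynkin diagram is a chain of 4 nodes with single edges (A_4), so the type is A_4 (the algebra sl(5)).

A_4 (sl(5))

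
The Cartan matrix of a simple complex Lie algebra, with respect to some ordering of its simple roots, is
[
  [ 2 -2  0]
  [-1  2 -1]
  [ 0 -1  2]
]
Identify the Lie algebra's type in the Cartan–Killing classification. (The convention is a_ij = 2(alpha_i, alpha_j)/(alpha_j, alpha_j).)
The matrix has rank 3 with 2's on the diagonal. Reading the off-diagonal entries as Dynkin edges (a single edge where a_ij = a_ji = -1; a double or triple edge where a_ij * a_ji = 2 or 3), the diagram is a chain of 3 nodes with a double edge at one end; the terminal node there is the unique long simple root (C_3). One simple-root ordering that puts it in standard form is (alpha_3, alpha_2, alpha_1). So the algebra is type C_3, i.e. sp(6).

type C_3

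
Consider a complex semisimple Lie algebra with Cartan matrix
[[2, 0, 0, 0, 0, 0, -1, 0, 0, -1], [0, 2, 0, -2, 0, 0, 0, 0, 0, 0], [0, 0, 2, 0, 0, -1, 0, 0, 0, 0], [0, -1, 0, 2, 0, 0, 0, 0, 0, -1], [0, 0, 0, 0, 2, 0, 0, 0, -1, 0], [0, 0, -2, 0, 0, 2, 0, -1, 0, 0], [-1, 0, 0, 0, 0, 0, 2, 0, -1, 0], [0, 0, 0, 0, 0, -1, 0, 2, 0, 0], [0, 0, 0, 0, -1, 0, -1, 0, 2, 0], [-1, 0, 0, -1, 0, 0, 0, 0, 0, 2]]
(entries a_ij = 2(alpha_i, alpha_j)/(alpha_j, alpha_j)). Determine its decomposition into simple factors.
B_3 ⊕ C_7

The diagram associated to this matrix has two connected components: the simple roots {alpha_3, alpha_6, alpha_8} form a chain of 3 nodes with a double edge at one end; the terminal node there is the unique short simple root (B_3), and {alpha_1, alpha_2, alpha_4, alpha_5, alpha_7, alpha_9, alpha_10} form a chain of 7 nodes with a double edge at one end; the terminal node there is the unique long simple root (C_7). A semisimple Lie algebra decomposes uniquely as the direct sum of simple ideals, one per connected component of its Dynkin diagram, so g ≅ B_3 ⊕ C_7 (dimension 21 + 105 = 126).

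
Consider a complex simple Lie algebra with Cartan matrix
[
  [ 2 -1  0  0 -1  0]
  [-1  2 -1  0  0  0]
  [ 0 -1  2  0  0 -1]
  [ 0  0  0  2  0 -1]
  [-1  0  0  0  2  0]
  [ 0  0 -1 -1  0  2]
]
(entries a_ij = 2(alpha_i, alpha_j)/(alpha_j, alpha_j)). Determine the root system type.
A_6

The matrix has rank 6 with 2's on the diagonal. Reading the off-diagonal entries as Dynkin edges (a single edge where a_ij = a_ji = -1; a double or triple edge where a_ij * a_ji = 2 or 3), the diagram is a chain of 6 nodes with single edges (A_6). One simple-root ordering that puts it in standard form is (alpha_4, alpha_6, alpha_3, alpha_2, alpha_1, alpha_5). So the algebra is type A_6, i.e. sl(7).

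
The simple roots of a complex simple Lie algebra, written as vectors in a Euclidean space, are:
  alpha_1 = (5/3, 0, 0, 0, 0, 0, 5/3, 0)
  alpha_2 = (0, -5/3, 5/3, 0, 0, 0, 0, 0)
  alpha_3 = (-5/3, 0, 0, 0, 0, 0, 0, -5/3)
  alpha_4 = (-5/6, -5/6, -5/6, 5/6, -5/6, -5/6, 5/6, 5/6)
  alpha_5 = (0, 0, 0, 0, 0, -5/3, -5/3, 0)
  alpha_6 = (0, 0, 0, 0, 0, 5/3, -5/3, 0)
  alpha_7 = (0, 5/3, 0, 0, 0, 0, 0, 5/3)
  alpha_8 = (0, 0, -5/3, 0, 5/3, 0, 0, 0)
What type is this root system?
Compute the Cartan integers a_ij = 2(alpha_i, alpha_j)/(alpha_j, alpha_j); the resulting 8x8 Cartan matrix is
[[2, 0, -1, 0, -1, -1, 0, 0], [0, 2, 0, 0, 0, 0, -1, -1], [-1, 0, 2, 0, 0, 0, -1, 0], [0, 0, 0, 2, 0, -1, 0, 0], [-1, 0, 0, 0, 2, 0, 0, 0], [-1, 0, 0, -1, 0, 2, 0, 0], [0, -1, -1, 0, 0, 0, 2, 0], [0, -1, 0, 0, 0, 0, 0, 2]].
All simple roots have the same length, so the diagram is simply laced. The associated Dynkin diagram is a chain of 7 nodes with one extra node attached to the third node from one end (E_8), so the type is E_8.

type E_8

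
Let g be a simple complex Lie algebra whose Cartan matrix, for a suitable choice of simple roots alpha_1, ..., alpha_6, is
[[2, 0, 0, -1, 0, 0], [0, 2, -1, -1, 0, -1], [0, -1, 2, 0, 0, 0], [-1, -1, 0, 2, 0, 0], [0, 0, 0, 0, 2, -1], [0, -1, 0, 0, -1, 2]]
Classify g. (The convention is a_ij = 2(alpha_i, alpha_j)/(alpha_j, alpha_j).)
E_6

The matrix has rank 6 with 2's on the diagonal. Reading the off-diagonal entries as Dynkin edges (a single edge where a_ij = a_ji = -1; a double or triple edge where a_ij * a_ji = 2 or 3), the diagram is a chain of 5 nodes with one extra node attached to the third node from one end (E_6). One simple-root ordering that puts it in standard form is (alpha_1, alpha_3, alpha_4, alpha_2, alpha_6, alpha_5). So the algebra is type E_6.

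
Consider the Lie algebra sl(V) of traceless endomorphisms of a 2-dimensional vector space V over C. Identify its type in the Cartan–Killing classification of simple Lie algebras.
This is sl(2), which has dimension 2^2 - 1 = 3 and rank 2 - 1 = 1 (a Cartan subalgebra is the diagonal traceless matrices). In the classification of classical Lie algebras, the special linear algebra sl(n+1) has type A_n; here n = 1, so the Dynkin diagram is a chain of 1 nodes with single edges (A_1). Hence the type is A_1.

A_1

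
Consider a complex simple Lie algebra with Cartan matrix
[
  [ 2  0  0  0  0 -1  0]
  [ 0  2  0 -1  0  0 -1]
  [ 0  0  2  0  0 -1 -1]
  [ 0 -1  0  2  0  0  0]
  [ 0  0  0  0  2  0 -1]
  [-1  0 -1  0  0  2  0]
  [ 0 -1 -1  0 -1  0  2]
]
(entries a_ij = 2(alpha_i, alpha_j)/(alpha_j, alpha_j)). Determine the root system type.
type E_7

The matrix has rank 7 with 2's on the diagonal. Reading the off-diagonal entries as Dynkin edges (a single edge where a_ij = a_ji = -1; a double or triple edge where a_ij * a_ji = 2 or 3), the diagram is a chain of 6 nodes with one extra node attached to the third node from one end (E_7). One simple-root ordering that puts it in standard form is (alpha_4, alpha_5, alpha_2, alpha_7, alpha_3, alpha_6, alpha_1). So the algebra is type E_7.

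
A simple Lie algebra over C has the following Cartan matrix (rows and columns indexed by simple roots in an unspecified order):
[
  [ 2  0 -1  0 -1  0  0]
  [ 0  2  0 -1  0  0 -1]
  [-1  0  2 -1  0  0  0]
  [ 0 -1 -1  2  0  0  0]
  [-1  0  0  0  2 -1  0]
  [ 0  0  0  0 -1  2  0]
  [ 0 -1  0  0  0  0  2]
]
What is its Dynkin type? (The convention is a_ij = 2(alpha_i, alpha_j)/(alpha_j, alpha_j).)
A_7 (sl(8))

The matrix has rank 7 with 2's on the diagonal. Reading the off-diagonal entries as Dynkin edges (a single edge where a_ij = a_ji = -1; a double or triple edge where a_ij * a_ji = 2 or 3), the diagram is a chain of 7 nodes with single edges (A_7). One simple-root ordering that puts it in standard form is (alpha_6, alpha_5, alpha_1, alpha_3, alpha_4, alpha_2, alpha_7). So the algebra is type A_7, i.e. sl(8).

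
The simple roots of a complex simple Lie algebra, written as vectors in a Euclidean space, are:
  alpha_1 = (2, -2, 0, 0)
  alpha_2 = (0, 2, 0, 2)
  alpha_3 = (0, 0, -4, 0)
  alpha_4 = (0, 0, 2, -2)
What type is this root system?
Compute the Cartan integers a_ij = 2(alpha_i, alpha_j)/(alpha_j, alpha_j); the resulting 4x4 Cartan matrix is
[[2, -1, 0, 0], [-1, 2, 0, -1], [0, 0, 2, -2], [0, -1, -1, 2]].
The roots have two lengths (squared-length ratio 2:1); the short ones are alpha_{1,2,4}. The associated Dynkin diagram is a chain of 4 nodes with a double edge at one end; the terminal node there is the unique long simple root (C_4), so the type is C_4 (the algebra sp(8)).

C_4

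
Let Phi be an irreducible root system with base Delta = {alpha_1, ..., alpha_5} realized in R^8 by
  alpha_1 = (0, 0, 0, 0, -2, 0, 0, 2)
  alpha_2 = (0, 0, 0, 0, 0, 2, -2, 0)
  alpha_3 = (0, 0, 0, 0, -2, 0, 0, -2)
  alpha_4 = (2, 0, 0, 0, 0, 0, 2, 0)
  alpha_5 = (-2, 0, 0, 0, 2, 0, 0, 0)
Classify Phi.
Compute the Cartan integers a_ij = 2(alpha_i, alpha_j)/(alpha_j, alpha_j); the resulting 5x5 Cartan matrix is
[[2, 0, 0, 0, -1], [0, 2, 0, -1, 0], [0, 0, 2, 0, -1], [0, -1, 0, 2, -1], [-1, 0, -1, -1, 2]].
All simple roots have the same length, so the diagram is simply laced. The associated Dynkin diagram is a chain of 3 nodes with a fork of two nodes at one end (D_5), so the type is D_5 (the algebra so(10)).

D5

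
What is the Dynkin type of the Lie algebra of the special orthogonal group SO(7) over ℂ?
This is so(7) with 7 odd, which has dimension 7(7-1)/2 = 21 and rank (7-1)/2 = 3. In the classification of classical Lie algebras, the orthogonal algebra so(2n+1) in an odd number of variables has type B_n; here n = 3, so the Dynkin diagram is a chain of 3 nodes with a double edge at one end; the terminal node there is the unique short simple root (B_3). Hence the type is B_3.

B_3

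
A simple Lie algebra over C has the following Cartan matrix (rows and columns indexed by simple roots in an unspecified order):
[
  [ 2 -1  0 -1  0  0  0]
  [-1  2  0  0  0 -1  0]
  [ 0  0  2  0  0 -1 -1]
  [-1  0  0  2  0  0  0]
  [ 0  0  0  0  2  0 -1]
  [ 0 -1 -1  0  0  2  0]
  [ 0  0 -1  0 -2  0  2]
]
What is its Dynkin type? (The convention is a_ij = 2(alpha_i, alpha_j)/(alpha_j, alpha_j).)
The matrix has rank 7 with 2's on the diagonal. Reading the off-diagonal entries as Dynkin edges (a single edge where a_ij = a_ji = -1; a double or triple edge where a_ij * a_ji = 2 or 3), the diagram is a chain of 7 nodes with a double edge at one end; the terminal node there is the unique short simple root (B_7). One simple-root ordering that puts it in standard form is (alpha_4, alpha_1, alpha_2, alpha_6, alpha_3, alpha_7, alpha_5). So the algebra is type B_7, i.e. so(15).

type B_7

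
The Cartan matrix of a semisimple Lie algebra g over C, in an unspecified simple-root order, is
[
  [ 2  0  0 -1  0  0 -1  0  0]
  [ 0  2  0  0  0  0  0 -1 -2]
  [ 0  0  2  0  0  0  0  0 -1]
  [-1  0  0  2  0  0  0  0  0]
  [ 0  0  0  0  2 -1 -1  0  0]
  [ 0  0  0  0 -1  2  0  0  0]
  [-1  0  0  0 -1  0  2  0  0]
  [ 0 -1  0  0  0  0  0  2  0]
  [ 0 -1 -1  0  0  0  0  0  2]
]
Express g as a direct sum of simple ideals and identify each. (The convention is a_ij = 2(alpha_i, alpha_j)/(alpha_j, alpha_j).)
The diagram associated to this matrix has two connected components: the simple roots {alpha_1, alpha_4, alpha_5, alpha_6, alpha_7} form a chain of 5 nodes with single edges (A_5), and {alpha_2, alpha_3, alpha_8, alpha_9} form a chain of 4 nodes with a double edge between the middle two (F_4). A semisimple Lie algebra decomposes uniquely as the direct sum of simple ideals, one per connected component of its Dynkin diagram, so g ≅ A_5 ⊕ F_4 (dimension 35 + 52 = 87).

type A_5 ⊕ type F_4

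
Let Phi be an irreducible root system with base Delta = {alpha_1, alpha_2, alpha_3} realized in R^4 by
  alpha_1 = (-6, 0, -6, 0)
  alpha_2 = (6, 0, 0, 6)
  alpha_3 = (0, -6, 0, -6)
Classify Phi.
Compute the Cartan integers a_ij = 2(alpha_i, alpha_j)/(alpha_j, alpha_j); the resulting 3x3 Cartan matrix is
[[2, -1, 0], [-1, 2, -1], [0, -1, 2]].
All simple roots have the same length, so the diagram is simply laced. The associated Dynkin diagram is a chain of 3 nodes with single edges (A_3), so the type is A_3 (the algebra sl(4)).

type A_3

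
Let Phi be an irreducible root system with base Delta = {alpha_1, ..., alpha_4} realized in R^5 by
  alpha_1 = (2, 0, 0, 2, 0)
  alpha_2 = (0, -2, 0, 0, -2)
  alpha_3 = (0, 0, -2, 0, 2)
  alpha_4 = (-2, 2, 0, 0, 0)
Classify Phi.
Compute the Cartan integers a_ij = 2(alpha_i, alpha_j)/(alpha_j, alpha_j); the resulting 4x4 Cartan matrix is
[[2, 0, 0, -1], [0, 2, -1, -1], [0, -1, 2, 0], [-1, -1, 0, 2]].
All simple roots have the same length, so the diagram is simply laced. The associated Dynkin diagram is a chain of 4 nodes with single edges (A_4), so the type is A_4 (the algebra sl(5)).

A_4 (sl(5))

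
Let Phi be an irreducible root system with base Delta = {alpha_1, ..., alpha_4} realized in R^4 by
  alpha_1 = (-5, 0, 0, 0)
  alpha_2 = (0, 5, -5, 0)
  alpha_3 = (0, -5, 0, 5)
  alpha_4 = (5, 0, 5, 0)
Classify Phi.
Compute the Cartan integers a_ij = 2(alpha_i, alpha_j)/(alpha_j, alpha_j); the resulting 4x4 Cartan matrix is
[[2, 0, 0, -1], [0, 2, -1, -1], [0, -1, 2, 0], [-2, -1, 0, 2]].
The roots have two lengths (squared-length ratio 2:1); the short ones are alpha_{1}. The associated Dynkin diagram is a chain of 4 nodes with a double edge at one end; the terminal node there is the unique short simple root (B_4), so the type is B_4 (the algebra so(9)).

B_4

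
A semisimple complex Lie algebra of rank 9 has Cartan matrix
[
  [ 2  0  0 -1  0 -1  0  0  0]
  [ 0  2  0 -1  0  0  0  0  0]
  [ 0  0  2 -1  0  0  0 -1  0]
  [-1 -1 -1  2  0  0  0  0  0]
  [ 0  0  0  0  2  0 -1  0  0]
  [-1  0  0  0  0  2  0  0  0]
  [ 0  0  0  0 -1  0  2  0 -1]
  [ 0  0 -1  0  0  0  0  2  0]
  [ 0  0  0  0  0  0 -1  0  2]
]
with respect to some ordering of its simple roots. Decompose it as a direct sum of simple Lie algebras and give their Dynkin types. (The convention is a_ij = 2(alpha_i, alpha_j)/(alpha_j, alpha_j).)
The diagram associated to this matrix has two connected components: the simple roots {alpha_5, alpha_7, alpha_9} form a chain of 3 nodes with single edges (A_3), and {alpha_1, alpha_2, alpha_3, alpha_4, alpha_6, alpha_8} form a chain of 5 nodes with one extra node attached to the third node from one end (E_6). A semisimple Lie algebra decomposes uniquely as the direct sum of simple ideals, one per connected component of its Dynkin diagram, so g ≅ A_3 ⊕ E_6 (dimension 15 + 78 = 93).

type A_3 + type E_6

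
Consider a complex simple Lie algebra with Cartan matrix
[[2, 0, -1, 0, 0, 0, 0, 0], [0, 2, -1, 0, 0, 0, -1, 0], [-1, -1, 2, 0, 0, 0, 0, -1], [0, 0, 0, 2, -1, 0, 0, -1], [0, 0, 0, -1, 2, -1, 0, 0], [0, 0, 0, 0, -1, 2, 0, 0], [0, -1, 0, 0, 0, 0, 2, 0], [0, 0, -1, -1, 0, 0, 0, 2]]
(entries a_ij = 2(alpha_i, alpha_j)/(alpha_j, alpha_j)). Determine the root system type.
E_8

The matrix has rank 8 with 2's on the diagonal. Reading the off-diagonal entries as Dynkin edges (a single edge where a_ij = a_ji = -1; a double or triple edge where a_ij * a_ji = 2 or 3), the diagram is a chain of 7 nodes with one extra node attached to the third node from one end (E_8). One simple-root ordering that puts it in standard form is (alpha_7, alpha_1, alpha_2, alpha_3, alpha_8, alpha_4, alpha_5, alpha_6). So the algebra is type E_8.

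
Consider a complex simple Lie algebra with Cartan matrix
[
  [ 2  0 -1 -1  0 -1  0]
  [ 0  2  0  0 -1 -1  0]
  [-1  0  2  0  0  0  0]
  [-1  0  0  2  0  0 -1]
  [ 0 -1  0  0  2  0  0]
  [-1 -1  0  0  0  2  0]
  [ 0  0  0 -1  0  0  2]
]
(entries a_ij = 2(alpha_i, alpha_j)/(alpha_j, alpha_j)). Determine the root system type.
The matrix has rank 7 with 2's on the diagonal. Reading the off-diagonal entries as Dynkin edges (a single edge where a_ij = a_ji = -1; a double or triple edge where a_ij * a_ji = 2 or 3), the diagram is a chain of 6 nodes with one extra node attached to the third node from one end (E_7). One simple-root ordering that puts it in standard form is (alpha_7, alpha_3, alpha_4, alpha_1, alpha_6, alpha_2, alpha_5). So the algebra is type E_7.

E7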